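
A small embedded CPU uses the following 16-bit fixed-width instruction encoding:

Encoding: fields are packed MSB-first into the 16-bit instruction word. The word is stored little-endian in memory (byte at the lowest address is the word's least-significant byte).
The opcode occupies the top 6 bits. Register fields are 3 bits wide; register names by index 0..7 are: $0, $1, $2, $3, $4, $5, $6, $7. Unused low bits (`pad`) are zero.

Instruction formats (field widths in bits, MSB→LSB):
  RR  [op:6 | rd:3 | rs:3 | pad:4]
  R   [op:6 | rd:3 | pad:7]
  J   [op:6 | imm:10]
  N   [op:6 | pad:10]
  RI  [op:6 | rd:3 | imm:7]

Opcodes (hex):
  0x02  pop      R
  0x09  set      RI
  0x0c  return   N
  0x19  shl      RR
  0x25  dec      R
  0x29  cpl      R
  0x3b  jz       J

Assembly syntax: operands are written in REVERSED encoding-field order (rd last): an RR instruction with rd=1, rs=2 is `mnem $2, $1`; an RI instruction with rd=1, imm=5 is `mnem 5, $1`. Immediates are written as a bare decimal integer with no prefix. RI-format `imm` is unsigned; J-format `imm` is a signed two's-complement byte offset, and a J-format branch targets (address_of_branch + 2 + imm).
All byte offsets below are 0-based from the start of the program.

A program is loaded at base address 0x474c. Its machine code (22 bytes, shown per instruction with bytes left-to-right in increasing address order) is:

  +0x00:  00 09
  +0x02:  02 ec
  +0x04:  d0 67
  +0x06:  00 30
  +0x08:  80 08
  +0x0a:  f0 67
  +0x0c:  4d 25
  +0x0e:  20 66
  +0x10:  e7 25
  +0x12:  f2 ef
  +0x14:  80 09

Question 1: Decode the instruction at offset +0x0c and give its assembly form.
+0x0c: 4d 25 ⇒ word 0x254d (little)
  opcode bits[15:10]=0x9: set/RI
  [9:7] rd=2 = $2
  [6:0] imm=77 = 77

set 77, $2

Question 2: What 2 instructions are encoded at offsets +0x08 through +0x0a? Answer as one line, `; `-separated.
off 0x08: read 80 08 as little → 0x0880
  opcode bits[15:10]=0x2: pop/R
  rd@[9:7]=0x1 ⇒ $1
off 0x0a: read f0 67 as little → 0x67f0
  opcode bits[15:10]=0x19: shl/RR
  rd@[9:7]=0x7 ⇒ $7
  rs@[6:4]=0x7 ⇒ $7

pop $1; shl $7, $7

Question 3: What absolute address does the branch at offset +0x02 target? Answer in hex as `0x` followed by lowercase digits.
+0x02: 02 ec ⇒ word 0xec02 (little)
  op=0xec02>>10=0x3b ⇒ jz (J)
  imm: (w>>0)&0x3ff=0x2 → 2
  target = base 0x474c + off 0x02 + 2 + imm 2 = 0x4752

0x4752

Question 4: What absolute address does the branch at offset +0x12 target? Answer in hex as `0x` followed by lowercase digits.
0x4752

+0x12: f2 ef ⇒ word 0xeff2 (little)
  op=0xeff2>>10=0x3b ⇒ jz (J)
  [9:0] imm=1010 (s10→-14) = -14
  target = base 0x474c + off 0x12 + 2 + imm -14 = 0x4752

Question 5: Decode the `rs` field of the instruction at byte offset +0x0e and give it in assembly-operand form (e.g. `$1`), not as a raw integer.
@+0e  little-endian(20 66) = 0x6620
  opcode bits[15:10]=0x19: shl/RR
  rd@[9:7]=0x4 ⇒ $4
  rs@[6:4]=0x2 ⇒ $2

$2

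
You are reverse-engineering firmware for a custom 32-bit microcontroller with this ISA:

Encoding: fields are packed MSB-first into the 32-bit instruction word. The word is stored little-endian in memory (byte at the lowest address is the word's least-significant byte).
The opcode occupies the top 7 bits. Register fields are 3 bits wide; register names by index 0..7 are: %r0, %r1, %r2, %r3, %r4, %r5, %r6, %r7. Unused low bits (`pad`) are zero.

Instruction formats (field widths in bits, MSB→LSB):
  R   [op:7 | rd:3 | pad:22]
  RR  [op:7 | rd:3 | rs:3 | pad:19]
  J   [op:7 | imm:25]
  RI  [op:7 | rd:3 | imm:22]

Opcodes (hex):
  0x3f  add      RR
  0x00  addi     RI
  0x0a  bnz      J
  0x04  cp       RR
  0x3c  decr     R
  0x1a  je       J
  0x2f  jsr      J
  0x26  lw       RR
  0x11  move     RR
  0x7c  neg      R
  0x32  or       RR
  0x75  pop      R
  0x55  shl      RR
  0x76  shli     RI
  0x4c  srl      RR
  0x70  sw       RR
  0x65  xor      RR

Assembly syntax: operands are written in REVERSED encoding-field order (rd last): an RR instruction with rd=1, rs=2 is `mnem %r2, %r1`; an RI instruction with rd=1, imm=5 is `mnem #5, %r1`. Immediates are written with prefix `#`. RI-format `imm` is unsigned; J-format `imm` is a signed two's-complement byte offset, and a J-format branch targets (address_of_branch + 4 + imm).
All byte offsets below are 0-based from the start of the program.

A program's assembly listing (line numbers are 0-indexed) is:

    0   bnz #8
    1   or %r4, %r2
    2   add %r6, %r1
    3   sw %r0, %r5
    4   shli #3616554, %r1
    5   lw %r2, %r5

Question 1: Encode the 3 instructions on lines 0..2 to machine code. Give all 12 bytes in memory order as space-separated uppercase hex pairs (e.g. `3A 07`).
line 0 (bnz): pack op=0xa:7|imm=8:25 = 0x14000008; little→ 08 00 00 14
line 1 (or): pack op=0x32:7|rd=2:3|rs=4:3|pad=0:19 = 0x64a00000; little→ 00 00 a0 64
line 2 (add): pack op=0x3f:7|rd=1:3|rs=6:3|pad=0:19 = 0x7e700000; little→ 00 00 70 7e

08 00 00 14 00 00 A0 64 00 00 70 7E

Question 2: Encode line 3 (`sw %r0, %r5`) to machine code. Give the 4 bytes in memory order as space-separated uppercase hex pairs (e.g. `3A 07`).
line 3 (sw): pack op=0x70:7|rd=5:3|rs=0:3|pad=0:19 = 0xe1400000; little→ 00 00 40 e1

00 00 40 E1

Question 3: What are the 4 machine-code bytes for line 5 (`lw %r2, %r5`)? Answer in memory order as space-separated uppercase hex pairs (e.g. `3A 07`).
00 00 50 4D

line 5 (lw): pack op=0x26:7|rd=5:3|rs=2:3|pad=0:19 = 0x4d500000; little→ 00 00 50 4d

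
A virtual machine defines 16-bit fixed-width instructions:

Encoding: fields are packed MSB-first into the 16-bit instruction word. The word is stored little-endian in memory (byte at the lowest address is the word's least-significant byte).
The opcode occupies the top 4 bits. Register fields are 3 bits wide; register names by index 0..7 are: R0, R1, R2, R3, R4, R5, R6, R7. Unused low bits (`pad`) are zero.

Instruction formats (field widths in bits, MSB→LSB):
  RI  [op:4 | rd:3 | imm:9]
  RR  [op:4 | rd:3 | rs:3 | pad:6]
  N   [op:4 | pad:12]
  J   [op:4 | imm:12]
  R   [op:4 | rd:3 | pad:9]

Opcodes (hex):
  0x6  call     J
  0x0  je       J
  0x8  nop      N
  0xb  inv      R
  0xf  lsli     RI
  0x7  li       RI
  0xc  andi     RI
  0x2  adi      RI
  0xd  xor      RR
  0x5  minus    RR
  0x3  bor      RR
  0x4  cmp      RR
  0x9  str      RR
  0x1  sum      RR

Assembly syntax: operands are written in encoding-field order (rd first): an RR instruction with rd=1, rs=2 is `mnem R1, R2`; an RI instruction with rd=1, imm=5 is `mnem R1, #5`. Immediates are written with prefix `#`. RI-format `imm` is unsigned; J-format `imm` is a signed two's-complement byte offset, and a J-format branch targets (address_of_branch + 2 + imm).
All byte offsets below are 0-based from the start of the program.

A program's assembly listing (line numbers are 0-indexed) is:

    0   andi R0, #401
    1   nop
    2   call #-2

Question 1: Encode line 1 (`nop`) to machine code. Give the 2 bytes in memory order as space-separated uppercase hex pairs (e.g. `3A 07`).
L1: nop op=0x8:4|pad=0:12 ⇒ 0x8000 ⇒ little 00 80

00 80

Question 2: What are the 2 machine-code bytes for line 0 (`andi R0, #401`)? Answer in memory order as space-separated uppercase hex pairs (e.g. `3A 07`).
91 C1

L0: andi op=0xc:4|rd=0:3|imm=401:9 ⇒ 0xc191 ⇒ little 91 c1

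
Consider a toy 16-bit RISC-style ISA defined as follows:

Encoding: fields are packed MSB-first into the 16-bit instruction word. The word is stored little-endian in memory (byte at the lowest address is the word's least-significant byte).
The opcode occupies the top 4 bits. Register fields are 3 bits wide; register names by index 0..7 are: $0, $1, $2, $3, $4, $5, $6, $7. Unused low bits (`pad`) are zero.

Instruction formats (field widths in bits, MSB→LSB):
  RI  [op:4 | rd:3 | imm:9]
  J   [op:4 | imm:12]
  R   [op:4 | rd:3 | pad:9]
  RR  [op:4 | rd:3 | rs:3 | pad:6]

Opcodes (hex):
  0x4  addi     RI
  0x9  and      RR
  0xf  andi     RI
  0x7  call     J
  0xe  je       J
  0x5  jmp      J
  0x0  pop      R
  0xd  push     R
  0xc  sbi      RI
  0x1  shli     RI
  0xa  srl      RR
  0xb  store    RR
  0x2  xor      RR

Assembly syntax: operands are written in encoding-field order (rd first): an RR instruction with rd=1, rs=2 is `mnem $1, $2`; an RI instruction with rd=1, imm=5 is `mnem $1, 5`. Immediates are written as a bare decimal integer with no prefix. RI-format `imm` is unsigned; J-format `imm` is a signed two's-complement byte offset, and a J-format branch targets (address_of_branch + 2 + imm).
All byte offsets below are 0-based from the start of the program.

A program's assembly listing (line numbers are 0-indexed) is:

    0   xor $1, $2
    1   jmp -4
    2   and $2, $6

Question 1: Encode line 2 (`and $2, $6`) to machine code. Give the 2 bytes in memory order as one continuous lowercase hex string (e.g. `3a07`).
8095

line 2 (and): pack op=0x9:4|rd=2:3|rs=6:3|pad=0:6 = 0x9580; little→ 80 95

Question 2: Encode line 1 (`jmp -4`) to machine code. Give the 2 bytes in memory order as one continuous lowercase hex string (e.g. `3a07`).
1. jmp fields op=0x5:4|imm=-4:12 → word 5ffch → fc 5f

fc5f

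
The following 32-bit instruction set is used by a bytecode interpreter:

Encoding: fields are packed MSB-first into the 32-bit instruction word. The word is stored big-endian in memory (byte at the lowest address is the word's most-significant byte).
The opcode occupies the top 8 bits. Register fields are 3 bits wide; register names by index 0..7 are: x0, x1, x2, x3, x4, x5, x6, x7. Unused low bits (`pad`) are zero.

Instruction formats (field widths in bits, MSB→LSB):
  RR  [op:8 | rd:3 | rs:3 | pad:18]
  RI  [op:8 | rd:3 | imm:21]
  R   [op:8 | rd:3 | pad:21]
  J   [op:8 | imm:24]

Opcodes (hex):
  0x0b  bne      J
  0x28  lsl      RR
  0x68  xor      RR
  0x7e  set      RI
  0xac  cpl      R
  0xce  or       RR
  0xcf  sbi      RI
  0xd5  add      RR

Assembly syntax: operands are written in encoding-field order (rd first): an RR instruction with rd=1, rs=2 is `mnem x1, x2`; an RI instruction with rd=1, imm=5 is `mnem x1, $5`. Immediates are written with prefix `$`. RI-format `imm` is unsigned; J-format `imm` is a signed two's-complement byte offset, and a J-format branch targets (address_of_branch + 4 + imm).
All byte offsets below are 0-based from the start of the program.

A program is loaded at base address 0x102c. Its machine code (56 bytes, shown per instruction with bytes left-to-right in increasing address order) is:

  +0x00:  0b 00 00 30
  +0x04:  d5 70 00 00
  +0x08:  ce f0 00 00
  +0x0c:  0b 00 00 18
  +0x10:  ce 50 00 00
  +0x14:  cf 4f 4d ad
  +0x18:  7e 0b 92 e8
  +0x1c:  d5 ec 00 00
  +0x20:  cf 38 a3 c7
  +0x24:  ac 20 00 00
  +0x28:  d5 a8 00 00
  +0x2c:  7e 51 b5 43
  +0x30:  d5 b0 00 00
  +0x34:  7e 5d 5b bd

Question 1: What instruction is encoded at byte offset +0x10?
or x2, x4

[10] ce 50 00 00 → 0xce500000
  opcode bits[31:24]=0xce: or/RR
  rd@[23:21]=0x2 ⇒ x2
  rs@[20:18]=0x4 ⇒ x4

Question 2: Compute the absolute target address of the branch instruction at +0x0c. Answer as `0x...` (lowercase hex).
0x1054

off 0x0c: read 0b 00 00 18 as big → 0x0b000018
  opcode bits[31:24]=0xb: bne/J
  [23:0] imm=24 = $24
  target = base 0x102c + off 0x0c + 4 + imm 24 = 0x1054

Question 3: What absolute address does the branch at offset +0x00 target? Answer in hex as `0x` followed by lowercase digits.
0x1060

@+00  big-endian(0b 00 00 30) = 0x0b000030
  top 8b → 0xb → bne [J]
  [23:0] imm=48 = $48
  target = base 0x102c + off 0x00 + 4 + imm 48 = 0x1060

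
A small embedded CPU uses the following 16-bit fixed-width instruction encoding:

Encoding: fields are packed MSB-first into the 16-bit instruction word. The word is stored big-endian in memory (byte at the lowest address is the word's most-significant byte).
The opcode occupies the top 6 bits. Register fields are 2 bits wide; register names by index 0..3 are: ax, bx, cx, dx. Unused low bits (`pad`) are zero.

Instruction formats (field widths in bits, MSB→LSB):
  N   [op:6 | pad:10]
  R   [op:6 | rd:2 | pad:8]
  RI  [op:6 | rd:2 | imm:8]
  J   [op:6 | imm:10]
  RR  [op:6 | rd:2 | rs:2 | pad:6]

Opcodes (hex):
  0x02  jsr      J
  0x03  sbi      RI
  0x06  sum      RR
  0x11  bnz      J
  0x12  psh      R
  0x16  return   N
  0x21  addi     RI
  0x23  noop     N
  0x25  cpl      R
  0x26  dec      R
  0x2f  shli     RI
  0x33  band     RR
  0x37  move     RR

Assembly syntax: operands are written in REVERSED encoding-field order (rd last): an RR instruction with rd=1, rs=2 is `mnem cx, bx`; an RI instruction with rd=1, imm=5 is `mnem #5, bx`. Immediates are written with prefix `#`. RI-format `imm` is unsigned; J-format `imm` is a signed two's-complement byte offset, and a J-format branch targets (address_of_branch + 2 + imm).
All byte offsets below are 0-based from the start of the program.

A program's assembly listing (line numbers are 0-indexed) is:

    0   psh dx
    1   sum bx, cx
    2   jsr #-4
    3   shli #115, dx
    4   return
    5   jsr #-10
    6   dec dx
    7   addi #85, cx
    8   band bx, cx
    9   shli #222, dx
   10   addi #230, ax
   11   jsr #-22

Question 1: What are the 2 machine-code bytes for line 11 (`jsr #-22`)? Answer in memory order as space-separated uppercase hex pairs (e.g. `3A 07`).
0B EA

L11: jsr op=0x2:6|imm=-22:10 ⇒ 0x0bea ⇒ big 0b ea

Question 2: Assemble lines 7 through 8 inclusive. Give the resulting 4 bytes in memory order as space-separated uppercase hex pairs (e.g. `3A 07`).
line 7 (addi): pack op=0x21:6|rd=2:2|imm=85:8 = 0x8655; big→ 86 55
line 8 (band): pack op=0x33:6|rd=2:2|rs=1:2|pad=0:6 = 0xce40; big→ ce 40

86 55 CE 40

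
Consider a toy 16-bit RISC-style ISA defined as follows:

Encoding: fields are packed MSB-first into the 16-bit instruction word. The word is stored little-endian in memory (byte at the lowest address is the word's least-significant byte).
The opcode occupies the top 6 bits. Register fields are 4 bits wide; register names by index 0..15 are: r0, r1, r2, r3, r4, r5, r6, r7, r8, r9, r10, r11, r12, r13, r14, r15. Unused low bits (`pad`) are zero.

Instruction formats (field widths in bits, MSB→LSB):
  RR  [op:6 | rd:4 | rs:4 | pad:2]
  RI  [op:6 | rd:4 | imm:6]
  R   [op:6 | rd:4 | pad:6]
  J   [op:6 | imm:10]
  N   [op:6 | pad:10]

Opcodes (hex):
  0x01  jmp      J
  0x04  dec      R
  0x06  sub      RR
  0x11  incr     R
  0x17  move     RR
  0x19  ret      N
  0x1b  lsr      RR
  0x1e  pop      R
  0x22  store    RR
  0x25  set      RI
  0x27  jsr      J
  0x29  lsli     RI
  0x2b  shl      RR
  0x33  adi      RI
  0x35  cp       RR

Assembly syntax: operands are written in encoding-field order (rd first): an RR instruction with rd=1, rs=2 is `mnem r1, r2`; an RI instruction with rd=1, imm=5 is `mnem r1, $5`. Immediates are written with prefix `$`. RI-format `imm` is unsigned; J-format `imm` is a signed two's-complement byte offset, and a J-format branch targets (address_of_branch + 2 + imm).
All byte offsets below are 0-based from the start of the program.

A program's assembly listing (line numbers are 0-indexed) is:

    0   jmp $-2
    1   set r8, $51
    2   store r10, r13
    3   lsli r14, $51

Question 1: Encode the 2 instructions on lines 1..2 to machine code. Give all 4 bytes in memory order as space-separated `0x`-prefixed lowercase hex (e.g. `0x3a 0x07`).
line 1 (set): pack op=0x25:6|rd=8:4|imm=51:6 = 0x9633; little→ 33 96
line 2 (store): pack op=0x22:6|rd=10:4|rs=13:4|pad=0:2 = 0x8ab4; little→ b4 8a

0x33 0x96 0xb4 0x8a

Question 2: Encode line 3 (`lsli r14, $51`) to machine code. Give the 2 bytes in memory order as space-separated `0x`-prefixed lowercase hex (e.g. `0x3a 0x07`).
line 3 (lsli): pack op=0x29:6|rd=14:4|imm=51:6 = 0xa7b3; little→ b3 a7

0xb3 0xa7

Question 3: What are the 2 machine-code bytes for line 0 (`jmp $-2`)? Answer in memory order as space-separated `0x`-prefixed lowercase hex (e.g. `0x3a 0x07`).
0xfe 0x07

line 0 (jmp): pack op=0x1:6|imm=-2:10 = 0x07fe; little→ fe 07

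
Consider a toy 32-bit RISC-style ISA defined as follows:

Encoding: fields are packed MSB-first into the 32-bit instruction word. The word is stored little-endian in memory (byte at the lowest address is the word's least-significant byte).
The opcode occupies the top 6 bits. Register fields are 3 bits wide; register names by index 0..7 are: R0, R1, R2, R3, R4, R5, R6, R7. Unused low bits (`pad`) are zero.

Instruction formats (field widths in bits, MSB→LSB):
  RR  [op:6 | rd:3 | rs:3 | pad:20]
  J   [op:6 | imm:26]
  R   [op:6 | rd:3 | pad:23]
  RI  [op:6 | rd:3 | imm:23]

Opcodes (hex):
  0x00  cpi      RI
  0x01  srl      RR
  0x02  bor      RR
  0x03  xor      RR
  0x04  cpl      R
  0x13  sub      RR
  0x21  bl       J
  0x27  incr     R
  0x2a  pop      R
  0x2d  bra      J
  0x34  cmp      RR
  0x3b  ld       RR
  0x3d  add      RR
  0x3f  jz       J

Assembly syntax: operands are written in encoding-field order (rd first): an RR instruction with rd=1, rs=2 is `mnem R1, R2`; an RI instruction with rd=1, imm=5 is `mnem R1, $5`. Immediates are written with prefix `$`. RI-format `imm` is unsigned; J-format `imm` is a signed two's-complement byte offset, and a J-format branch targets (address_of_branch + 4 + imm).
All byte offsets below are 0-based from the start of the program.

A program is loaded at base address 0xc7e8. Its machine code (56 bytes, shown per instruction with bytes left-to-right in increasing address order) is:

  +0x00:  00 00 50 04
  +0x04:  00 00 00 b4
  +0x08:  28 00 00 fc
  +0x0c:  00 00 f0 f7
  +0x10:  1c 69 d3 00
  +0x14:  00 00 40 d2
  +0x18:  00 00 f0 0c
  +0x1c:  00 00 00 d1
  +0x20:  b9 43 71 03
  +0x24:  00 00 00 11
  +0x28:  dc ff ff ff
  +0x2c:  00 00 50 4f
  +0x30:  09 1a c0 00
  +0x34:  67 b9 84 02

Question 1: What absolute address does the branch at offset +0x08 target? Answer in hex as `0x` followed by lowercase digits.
0xc81c

off 0x08: read 28 00 00 fc as little → 0xfc000028
  opcode bits[31:26]=0x3f: jz/J
  imm@[25:0]=0x28 ⇒ $40
  target = base 0xc7e8 + off 0x08 + 4 + imm 40 = 0xc81c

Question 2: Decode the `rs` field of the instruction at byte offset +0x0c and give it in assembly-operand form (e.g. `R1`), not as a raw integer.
[0c] 00 00 f0 f7 → 0xf7f00000
  opcode bits[31:26]=0x3d: add/RR
  rd: (w>>23)&0x7=0x7 → R7
  rs: (w>>20)&0x7=0x7 → R7

R7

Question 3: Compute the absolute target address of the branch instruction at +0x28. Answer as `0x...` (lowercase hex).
+0x28: dc ff ff ff ⇒ word 0xffffffdc (little)
  top 6b → 0x3f → jz [J]
  imm: (w>>0)&0x3ffffff=0x3ffffdc (s26→-36) → $-36
  target = base 0xc7e8 + off 0x28 + 4 + imm -36 = 0xc7f0

0xc7f0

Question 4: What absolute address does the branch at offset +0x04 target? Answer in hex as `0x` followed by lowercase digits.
+0x04: 00 00 00 b4 ⇒ word 0xb4000000 (little)
  top 6b → 0x2d → bra [J]
  imm: (w>>0)&0x3ffffff=0x0 → $0
  target = base 0xc7e8 + off 0x04 + 4 + imm 0 = 0xc7f0

0xc7f0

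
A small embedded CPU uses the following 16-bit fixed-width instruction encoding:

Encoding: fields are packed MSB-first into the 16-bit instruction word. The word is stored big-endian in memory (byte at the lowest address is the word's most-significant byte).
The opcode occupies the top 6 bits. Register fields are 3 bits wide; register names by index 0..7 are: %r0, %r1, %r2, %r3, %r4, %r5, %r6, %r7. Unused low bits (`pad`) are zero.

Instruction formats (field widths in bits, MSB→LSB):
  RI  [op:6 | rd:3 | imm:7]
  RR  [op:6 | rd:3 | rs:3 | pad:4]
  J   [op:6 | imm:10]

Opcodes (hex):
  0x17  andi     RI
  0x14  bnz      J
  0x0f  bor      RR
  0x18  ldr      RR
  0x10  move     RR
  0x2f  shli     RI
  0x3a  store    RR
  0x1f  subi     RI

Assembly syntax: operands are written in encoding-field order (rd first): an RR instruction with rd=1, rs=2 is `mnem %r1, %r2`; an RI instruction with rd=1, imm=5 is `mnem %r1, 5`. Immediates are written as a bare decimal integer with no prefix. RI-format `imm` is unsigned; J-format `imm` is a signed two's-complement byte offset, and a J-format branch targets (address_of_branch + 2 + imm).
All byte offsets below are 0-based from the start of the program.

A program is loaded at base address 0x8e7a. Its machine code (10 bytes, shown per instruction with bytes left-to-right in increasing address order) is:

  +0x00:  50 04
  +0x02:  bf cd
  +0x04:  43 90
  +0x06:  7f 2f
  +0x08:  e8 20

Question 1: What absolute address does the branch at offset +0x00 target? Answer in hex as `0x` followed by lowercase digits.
off 0x00: read 50 04 as big → 0x5004
  top 6b → 0x14 → bnz [J]
  imm@[9:0]=0x4 ⇒ 4
  target = base 0x8e7a + off 0x00 + 2 + imm 4 = 0x8e80

0x8e80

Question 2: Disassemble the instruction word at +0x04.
move %r7, %r1

@+04  big-endian(43 90) = 0x4390
  op=0x4390>>10=0x10 ⇒ move (RR)
  [9:7] rd=7 = %r7
  [6:4] rs=1 = %r1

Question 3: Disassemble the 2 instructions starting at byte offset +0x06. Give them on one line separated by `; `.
subi %r6, 47; store %r0, %r2

@+06  big-endian(7f 2f) = 0x7f2f
  opcode bits[15:10]=0x1f: subi/RI
  rd: (w>>7)&0x7=0x6 → %r6
  imm: (w>>0)&0x7f=0x2f → 47
@+08  big-endian(e8 20) = 0xe820
  opcode bits[15:10]=0x3a: store/RR
  rd: (w>>7)&0x7=0x0 → %r0
  rs: (w>>4)&0x7=0x2 → %r2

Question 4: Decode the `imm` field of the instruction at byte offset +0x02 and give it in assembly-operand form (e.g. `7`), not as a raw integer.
77

+0x02: bf cd ⇒ word 0xbfcd (big)
  top 6b → 0x2f → shli [RI]
  rd@[9:7]=0x7 ⇒ %r7
  imm@[6:0]=0x4d ⇒ 77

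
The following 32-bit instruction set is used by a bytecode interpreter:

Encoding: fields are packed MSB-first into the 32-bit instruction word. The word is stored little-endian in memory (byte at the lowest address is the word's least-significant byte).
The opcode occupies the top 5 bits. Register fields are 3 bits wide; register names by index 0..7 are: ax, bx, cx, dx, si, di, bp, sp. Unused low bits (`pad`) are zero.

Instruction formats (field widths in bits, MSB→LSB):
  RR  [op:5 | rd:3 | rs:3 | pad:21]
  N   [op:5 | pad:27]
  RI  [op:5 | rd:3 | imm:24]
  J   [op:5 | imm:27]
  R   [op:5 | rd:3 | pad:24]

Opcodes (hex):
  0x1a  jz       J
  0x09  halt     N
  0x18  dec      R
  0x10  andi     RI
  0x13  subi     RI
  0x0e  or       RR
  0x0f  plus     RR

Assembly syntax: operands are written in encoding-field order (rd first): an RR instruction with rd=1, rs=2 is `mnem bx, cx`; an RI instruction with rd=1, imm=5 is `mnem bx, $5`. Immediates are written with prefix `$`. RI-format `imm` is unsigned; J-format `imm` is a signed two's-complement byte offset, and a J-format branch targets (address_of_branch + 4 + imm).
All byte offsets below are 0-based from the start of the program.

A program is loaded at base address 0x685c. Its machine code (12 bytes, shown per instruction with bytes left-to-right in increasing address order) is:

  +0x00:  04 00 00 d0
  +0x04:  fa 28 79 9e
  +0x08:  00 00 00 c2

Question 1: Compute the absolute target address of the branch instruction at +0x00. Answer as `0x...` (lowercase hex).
0x6864

[00] 04 00 00 d0 → 0xd0000004
  op=0xd0000004>>27=0x1a ⇒ jz (J)
  imm: (w>>0)&0x7ffffff=0x4 → $4
  target = base 0x685c + off 0x00 + 4 + imm 4 = 0x6864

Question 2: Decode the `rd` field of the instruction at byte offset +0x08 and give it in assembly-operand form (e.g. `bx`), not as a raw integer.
cx

@+08  little-endian(00 00 00 c2) = 0xc2000000
  opcode bits[31:27]=0x18: dec/R
  [26:24] rd=2 = cx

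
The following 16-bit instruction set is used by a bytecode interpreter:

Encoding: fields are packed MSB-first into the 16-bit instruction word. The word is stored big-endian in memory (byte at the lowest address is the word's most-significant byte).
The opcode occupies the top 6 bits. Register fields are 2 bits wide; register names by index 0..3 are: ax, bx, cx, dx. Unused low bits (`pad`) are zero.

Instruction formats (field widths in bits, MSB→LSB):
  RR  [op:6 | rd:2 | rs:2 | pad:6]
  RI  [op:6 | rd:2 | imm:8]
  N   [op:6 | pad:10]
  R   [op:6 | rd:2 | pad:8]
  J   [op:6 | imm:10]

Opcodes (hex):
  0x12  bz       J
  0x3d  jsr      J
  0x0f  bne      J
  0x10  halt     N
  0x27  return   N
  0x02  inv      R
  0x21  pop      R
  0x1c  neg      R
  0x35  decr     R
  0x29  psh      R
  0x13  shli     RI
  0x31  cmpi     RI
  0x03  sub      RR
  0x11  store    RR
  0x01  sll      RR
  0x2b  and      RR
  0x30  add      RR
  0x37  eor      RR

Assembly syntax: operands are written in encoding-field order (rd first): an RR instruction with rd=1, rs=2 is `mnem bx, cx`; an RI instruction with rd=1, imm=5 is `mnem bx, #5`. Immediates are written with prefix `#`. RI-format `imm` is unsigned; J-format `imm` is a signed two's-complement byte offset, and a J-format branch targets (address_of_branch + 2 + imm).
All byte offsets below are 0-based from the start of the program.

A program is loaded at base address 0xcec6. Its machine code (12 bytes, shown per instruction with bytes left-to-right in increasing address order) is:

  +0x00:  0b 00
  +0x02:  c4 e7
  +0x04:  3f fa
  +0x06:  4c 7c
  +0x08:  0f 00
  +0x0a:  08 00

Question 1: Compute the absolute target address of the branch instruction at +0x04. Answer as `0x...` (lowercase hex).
off 0x04: read 3f fa as big → 0x3ffa
  top 6b → 0xf → bne [J]
  imm@[9:0]=0x3fa (s10→-6) ⇒ #-6
  target = base 0xcec6 + off 0x04 + 2 + imm -6 = 0xcec6

0xcec6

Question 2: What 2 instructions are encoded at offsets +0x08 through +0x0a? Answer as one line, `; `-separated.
off 0x08: read 0f 00 as big → 0x0f00
  opcode bits[15:10]=0x3: sub/RR
  rd@[9:8]=0x3 ⇒ dx
  rs@[7:6]=0x0 ⇒ ax
off 0x0a: read 08 00 as big → 0x0800
  opcode bits[15:10]=0x2: inv/R
  rd@[9:8]=0x0 ⇒ ax

sub dx, ax; inv ax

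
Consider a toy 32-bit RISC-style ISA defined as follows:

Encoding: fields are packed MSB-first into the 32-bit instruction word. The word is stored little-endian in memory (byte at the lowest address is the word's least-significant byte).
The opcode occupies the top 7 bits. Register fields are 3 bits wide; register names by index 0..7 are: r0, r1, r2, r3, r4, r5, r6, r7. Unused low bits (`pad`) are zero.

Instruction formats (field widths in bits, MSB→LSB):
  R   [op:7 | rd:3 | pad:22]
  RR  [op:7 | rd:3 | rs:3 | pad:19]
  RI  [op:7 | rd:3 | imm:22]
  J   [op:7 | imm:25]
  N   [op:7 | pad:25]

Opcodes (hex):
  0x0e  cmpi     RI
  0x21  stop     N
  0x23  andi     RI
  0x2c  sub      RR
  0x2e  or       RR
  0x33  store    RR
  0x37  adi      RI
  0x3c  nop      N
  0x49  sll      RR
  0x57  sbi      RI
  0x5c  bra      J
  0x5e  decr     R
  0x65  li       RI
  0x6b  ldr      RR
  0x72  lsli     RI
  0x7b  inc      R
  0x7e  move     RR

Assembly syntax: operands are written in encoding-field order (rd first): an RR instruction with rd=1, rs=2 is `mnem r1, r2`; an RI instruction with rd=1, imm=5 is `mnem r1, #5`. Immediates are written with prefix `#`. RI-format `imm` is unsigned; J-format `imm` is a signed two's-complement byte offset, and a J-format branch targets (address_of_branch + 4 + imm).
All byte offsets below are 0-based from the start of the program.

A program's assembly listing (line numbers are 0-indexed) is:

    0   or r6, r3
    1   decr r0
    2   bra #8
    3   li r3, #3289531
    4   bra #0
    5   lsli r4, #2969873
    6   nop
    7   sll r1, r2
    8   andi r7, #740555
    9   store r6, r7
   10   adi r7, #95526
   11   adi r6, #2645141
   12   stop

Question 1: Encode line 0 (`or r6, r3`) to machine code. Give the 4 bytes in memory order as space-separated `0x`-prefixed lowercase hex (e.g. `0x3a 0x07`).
0. or fields op=0x2e:7|rd=6:3|rs=3:3|pad=0:19 → word 5d980000h → 00 00 98 5d

0x00 0x00 0x98 0x5d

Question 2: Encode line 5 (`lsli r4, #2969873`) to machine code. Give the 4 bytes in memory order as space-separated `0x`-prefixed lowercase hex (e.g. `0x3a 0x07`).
5. lsli fields op=0x72:7|rd=4:3|imm=2969873:22 → word e52d5111h → 11 51 2d e5

0x11 0x51 0x2d 0xe5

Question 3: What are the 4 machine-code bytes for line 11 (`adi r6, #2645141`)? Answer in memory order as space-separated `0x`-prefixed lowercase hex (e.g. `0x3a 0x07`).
line 11 (adi): pack op=0x37:7|rd=6:3|imm=2645141:22 = 0x6fa85c95; little→ 95 5c a8 6f

0x95 0x5c 0xa8 0x6f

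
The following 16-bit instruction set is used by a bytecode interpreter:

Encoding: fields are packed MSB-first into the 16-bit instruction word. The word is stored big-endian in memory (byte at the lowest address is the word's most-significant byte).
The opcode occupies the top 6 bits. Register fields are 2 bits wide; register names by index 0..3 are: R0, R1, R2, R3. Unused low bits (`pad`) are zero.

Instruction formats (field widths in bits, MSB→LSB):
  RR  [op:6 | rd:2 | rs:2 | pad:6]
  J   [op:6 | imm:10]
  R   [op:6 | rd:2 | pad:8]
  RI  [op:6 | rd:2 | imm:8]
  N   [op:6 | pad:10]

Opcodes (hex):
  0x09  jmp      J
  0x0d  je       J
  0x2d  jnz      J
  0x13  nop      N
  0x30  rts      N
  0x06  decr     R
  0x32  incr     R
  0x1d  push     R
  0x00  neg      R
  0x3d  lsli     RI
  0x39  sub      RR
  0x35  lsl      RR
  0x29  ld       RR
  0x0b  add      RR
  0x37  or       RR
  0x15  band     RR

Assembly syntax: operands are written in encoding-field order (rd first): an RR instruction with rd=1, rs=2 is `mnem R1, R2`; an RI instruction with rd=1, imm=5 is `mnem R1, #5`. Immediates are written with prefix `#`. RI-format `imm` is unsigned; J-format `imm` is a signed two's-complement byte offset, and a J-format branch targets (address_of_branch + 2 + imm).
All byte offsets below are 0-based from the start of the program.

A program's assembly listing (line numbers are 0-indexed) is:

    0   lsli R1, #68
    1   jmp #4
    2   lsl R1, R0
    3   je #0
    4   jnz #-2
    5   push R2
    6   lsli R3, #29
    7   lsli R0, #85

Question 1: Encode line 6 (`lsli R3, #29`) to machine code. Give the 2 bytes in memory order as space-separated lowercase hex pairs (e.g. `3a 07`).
6. lsli fields op=0x3d:6|rd=3:2|imm=29:8 → word f71dh → f7 1d

f7 1d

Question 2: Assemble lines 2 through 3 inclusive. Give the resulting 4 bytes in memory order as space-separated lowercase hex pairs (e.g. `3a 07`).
line 2 (lsl): pack op=0x35:6|rd=1:2|rs=0:2|pad=0:6 = 0xd500; big→ d5 00
line 3 (je): pack op=0xd:6|imm=0:10 = 0x3400; big→ 34 00

d5 00 34 00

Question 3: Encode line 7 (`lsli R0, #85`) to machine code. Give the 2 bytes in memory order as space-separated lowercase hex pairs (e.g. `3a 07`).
f4 55

L7: lsli op=0x3d:6|rd=0:2|imm=85:8 ⇒ 0xf455 ⇒ big f4 55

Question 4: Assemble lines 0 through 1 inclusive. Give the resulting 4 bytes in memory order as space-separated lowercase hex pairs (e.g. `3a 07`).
line 0 (lsli): pack op=0x3d:6|rd=1:2|imm=68:8 = 0xf544; big→ f5 44
line 1 (jmp): pack op=0x9:6|imm=4:10 = 0x2404; big→ 24 04

f5 44 24 04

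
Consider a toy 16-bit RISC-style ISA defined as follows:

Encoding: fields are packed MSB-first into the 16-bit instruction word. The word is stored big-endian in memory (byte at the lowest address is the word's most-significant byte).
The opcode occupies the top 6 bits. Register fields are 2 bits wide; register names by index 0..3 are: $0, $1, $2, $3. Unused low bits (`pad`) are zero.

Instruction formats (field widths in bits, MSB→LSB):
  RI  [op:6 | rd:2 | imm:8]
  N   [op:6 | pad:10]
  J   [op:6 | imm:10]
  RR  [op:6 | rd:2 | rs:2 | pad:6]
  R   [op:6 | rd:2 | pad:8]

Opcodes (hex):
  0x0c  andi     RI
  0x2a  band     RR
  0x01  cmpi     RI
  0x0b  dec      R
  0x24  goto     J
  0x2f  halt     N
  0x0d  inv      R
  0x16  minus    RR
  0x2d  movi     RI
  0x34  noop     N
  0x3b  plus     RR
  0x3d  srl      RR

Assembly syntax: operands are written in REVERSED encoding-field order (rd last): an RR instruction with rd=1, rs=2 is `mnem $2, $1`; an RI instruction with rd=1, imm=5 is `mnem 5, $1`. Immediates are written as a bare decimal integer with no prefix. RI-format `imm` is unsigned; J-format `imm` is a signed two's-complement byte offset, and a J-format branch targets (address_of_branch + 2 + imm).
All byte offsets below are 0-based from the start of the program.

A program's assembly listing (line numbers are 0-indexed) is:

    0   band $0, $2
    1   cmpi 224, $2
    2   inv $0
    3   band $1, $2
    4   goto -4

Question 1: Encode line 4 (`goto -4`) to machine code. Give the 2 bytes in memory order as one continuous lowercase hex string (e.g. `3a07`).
line 4 (goto): pack op=0x24:6|imm=-4:10 = 0x93fc; big→ 93 fc

93fc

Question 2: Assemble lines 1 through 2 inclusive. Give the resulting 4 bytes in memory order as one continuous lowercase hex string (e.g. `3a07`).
06e03400

line 1 (cmpi): pack op=0x1:6|rd=2:2|imm=224:8 = 0x06e0; big→ 06 e0
line 2 (inv): pack op=0xd:6|rd=0:2|pad=0:8 = 0x3400; big→ 34 00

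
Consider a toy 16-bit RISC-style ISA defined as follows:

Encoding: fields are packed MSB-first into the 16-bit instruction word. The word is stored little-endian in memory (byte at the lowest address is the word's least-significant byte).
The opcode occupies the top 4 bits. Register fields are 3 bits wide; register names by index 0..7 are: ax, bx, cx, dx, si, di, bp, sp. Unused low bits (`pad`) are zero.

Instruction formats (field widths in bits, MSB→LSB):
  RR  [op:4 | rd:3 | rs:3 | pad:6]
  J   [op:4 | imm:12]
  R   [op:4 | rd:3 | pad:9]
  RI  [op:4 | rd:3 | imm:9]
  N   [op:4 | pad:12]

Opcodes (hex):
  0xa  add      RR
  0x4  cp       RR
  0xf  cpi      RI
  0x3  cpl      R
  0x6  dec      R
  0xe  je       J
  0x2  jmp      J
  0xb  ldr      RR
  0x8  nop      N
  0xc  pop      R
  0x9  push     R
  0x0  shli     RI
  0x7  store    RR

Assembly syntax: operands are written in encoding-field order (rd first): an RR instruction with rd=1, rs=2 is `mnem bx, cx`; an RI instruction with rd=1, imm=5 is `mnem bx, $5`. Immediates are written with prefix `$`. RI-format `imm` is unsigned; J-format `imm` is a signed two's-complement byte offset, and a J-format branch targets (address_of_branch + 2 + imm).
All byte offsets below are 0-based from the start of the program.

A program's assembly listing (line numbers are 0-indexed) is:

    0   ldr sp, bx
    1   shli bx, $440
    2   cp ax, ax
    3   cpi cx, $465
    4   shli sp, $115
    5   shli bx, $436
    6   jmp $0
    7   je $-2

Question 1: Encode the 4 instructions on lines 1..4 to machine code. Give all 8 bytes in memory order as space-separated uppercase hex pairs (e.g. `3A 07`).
1. shli fields op=0x0:4|rd=1:3|imm=440:9 → word 03b8h → b8 03
2. cp fields op=0x4:4|rd=0:3|rs=0:3|pad=0:6 → word 4000h → 00 40
3. cpi fields op=0xf:4|rd=2:3|imm=465:9 → word f5d1h → d1 f5
4. shli fields op=0x0:4|rd=7:3|imm=115:9 → word 0e73h → 73 0e

B8 03 00 40 D1 F5 73 0E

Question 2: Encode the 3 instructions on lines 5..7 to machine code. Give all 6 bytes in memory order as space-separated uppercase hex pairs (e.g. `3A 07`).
B4 03 00 20 FE EF

L5: shli op=0x0:4|rd=1:3|imm=436:9 ⇒ 0x03b4 ⇒ little b4 03
L6: jmp op=0x2:4|imm=0:12 ⇒ 0x2000 ⇒ little 00 20
L7: je op=0xe:4|imm=-2:12 ⇒ 0xeffe ⇒ little fe ef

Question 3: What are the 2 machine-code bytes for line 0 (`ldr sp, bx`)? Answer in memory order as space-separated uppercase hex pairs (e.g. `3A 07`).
40 BE

line 0 (ldr): pack op=0xb:4|rd=7:3|rs=1:3|pad=0:6 = 0xbe40; little→ 40 be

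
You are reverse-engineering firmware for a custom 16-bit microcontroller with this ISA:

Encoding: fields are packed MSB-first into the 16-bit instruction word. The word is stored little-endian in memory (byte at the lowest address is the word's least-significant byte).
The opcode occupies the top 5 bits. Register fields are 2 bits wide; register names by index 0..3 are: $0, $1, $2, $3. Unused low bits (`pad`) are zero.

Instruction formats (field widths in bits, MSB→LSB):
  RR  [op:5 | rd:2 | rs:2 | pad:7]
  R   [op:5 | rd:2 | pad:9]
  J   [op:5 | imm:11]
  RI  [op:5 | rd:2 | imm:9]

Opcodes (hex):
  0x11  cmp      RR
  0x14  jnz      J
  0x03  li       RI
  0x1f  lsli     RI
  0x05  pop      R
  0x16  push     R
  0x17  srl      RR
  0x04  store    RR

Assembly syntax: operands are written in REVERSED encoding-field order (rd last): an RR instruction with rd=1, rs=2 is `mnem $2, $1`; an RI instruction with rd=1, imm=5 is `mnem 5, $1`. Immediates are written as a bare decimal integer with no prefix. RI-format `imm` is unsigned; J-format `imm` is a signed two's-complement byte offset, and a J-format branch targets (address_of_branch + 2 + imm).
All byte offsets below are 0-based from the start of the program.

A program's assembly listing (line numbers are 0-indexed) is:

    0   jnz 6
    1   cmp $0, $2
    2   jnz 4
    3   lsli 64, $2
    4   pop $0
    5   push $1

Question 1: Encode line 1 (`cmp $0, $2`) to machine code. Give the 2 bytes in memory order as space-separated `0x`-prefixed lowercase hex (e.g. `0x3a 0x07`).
L1: cmp op=0x11:5|rd=2:2|rs=0:2|pad=0:7 ⇒ 0x8c00 ⇒ little 00 8c

0x00 0x8c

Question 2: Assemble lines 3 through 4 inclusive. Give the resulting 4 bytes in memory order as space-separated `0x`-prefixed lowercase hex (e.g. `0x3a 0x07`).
line 3 (lsli): pack op=0x1f:5|rd=2:2|imm=64:9 = 0xfc40; little→ 40 fc
line 4 (pop): pack op=0x5:5|rd=0:2|pad=0:9 = 0x2800; little→ 00 28

0x40 0xfc 0x00 0x28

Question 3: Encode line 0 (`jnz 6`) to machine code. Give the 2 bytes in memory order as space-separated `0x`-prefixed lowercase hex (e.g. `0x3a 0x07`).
0x06 0xa0

L0: jnz op=0x14:5|imm=6:11 ⇒ 0xa006 ⇒ little 06 a0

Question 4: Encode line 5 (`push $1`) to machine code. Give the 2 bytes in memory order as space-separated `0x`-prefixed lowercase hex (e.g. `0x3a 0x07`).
0x00 0xb2

L5: push op=0x16:5|rd=1:2|pad=0:9 ⇒ 0xb200 ⇒ little 00 b2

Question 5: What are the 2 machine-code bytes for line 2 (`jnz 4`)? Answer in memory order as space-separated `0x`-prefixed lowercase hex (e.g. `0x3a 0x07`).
0x04 0xa0

line 2 (jnz): pack op=0x14:5|imm=4:11 = 0xa004; little→ 04 a0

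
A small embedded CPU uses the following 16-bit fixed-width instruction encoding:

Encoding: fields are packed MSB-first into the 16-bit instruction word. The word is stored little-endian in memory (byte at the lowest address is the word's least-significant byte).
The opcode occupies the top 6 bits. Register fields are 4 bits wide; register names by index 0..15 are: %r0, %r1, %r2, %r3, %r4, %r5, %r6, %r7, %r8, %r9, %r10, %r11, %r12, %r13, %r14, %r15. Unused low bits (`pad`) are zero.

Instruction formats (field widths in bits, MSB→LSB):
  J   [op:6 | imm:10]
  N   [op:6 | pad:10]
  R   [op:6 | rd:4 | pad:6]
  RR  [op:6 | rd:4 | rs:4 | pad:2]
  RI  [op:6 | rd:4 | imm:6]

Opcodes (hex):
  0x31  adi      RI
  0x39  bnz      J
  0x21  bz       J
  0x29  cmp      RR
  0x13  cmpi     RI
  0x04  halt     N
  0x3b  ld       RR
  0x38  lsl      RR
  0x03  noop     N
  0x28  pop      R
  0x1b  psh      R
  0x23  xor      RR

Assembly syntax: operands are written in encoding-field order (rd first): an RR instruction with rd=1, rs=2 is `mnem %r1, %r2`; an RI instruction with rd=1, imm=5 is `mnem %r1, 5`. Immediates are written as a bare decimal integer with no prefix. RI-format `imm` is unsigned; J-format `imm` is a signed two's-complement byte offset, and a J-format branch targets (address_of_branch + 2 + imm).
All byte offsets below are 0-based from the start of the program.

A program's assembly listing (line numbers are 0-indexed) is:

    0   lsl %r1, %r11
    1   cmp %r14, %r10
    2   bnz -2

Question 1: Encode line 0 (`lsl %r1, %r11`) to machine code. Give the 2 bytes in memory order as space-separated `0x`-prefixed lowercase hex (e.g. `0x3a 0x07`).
L0: lsl op=0x38:6|rd=1:4|rs=11:4|pad=0:2 ⇒ 0xe06c ⇒ little 6c e0

0x6c 0xe0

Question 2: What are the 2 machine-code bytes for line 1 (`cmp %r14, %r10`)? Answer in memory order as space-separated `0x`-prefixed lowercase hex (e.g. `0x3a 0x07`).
1. cmp fields op=0x29:6|rd=14:4|rs=10:4|pad=0:2 → word a7a8h → a8 a7

0xa8 0xa7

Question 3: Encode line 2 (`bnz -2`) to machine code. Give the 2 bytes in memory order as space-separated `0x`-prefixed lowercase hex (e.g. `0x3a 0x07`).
0xfe 0xe7

line 2 (bnz): pack op=0x39:6|imm=-2:10 = 0xe7fe; little→ fe e7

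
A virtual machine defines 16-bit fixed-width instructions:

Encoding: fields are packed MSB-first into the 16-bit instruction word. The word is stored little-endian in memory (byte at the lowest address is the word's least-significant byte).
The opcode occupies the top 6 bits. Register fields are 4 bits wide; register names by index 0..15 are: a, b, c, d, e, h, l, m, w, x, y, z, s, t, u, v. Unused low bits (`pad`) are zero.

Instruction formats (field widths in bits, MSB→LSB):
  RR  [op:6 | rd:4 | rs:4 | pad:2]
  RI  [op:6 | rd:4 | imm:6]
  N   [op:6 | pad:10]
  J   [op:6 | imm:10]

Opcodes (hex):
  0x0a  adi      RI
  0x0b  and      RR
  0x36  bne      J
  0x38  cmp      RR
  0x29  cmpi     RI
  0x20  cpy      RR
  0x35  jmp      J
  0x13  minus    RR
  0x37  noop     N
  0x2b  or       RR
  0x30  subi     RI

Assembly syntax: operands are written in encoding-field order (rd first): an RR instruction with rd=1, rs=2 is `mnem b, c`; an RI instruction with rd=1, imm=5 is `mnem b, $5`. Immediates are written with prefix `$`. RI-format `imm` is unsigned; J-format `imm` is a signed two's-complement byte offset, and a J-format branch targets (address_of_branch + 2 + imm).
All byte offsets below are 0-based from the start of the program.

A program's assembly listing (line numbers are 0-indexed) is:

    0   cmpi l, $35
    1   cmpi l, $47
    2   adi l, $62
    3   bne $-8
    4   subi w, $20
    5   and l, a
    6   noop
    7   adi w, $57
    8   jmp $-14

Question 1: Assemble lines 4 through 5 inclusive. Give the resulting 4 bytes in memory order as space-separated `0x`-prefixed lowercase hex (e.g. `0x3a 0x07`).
0x14 0xc2 0x80 0x2d

line 4 (subi): pack op=0x30:6|rd=8:4|imm=20:6 = 0xc214; little→ 14 c2
line 5 (and): pack op=0xb:6|rd=6:4|rs=0:4|pad=0:2 = 0x2d80; little→ 80 2d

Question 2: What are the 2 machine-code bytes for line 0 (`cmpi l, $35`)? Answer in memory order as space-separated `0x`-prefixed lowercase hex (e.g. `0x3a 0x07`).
0xa3 0xa5

L0: cmpi op=0x29:6|rd=6:4|imm=35:6 ⇒ 0xa5a3 ⇒ little a3 a5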